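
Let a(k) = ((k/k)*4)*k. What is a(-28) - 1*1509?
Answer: -1621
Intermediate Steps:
a(k) = 4*k (a(k) = (1*4)*k = 4*k)
a(-28) - 1*1509 = 4*(-28) - 1*1509 = -112 - 1509 = -1621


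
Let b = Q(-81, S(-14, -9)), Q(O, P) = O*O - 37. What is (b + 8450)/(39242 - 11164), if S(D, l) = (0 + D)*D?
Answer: 7487/14039 ≈ 0.53330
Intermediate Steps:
S(D, l) = D² (S(D, l) = D*D = D²)
Q(O, P) = -37 + O² (Q(O, P) = O² - 37 = -37 + O²)
b = 6524 (b = -37 + (-81)² = -37 + 6561 = 6524)
(b + 8450)/(39242 - 11164) = (6524 + 8450)/(39242 - 11164) = 14974/28078 = 14974*(1/28078) = 7487/14039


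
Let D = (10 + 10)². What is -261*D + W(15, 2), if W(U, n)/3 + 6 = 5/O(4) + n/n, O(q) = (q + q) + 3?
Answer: -1148550/11 ≈ -1.0441e+5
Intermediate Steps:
O(q) = 3 + 2*q (O(q) = 2*q + 3 = 3 + 2*q)
W(U, n) = -150/11 (W(U, n) = -18 + 3*(5/(3 + 2*4) + n/n) = -18 + 3*(5/(3 + 8) + 1) = -18 + 3*(5/11 + 1) = -18 + 3*(16/11) = -18 + 48/11 = -150/11)
D = 400 (D = 20² = 400)
-261*D + W(15, 2) = -261*400 - 150/11 = -104400 - 150/11 = -1148550/11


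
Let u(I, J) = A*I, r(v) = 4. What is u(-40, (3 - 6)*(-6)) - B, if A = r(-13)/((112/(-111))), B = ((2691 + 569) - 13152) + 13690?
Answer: -25476/7 ≈ -3639.4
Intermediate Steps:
B = 3798 (B = (3260 - 13152) + 13690 = -9892 + 13690 = 3798)
A = -111/28 (A = 4/((112/(-111))) = 4/((112*(-1/111))) = 4/(-112/111) = 4*(-111/112) = -111/28 ≈ -3.9643)
u(I, J) = -111*I/28
u(-40, (3 - 6)*(-6)) - B = -111/28*(-40) - 1*3798 = 1110/7 - 3798 = -25476/7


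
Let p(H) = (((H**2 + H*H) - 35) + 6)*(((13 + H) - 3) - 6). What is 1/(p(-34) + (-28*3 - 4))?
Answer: -1/68578 ≈ -1.4582e-5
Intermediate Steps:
p(H) = (-29 + 2*H**2)*(4 + H) (p(H) = (((H**2 + H**2) - 35) + 6)*((10 + H) - 6) = ((2*H**2 - 35) + 6)*(4 + H) = ((-35 + 2*H**2) + 6)*(4 + H) = (-29 + 2*H**2)*(4 + H))
1/(p(-34) + (-28*3 - 4)) = 1/((-116 - 29*(-34) + 2*(-34)**3 + 8*(-34)**2) + (-28*3 - 4)) = 1/((-116 + 986 + 2*(-39304) + 8*1156) + (-84 - 4)) = 1/((-116 + 986 - 78608 + 9248) - 88) = 1/(-68490 - 88) = 1/(-68578) = -1/68578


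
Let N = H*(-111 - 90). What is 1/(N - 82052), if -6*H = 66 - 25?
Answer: -2/161357 ≈ -1.2395e-5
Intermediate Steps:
H = -41/6 (H = -(66 - 25)/6 = -1/6*41 = -41/6 ≈ -6.8333)
N = 2747/2 (N = -41*(-111 - 90)/6 = -41/6*(-201) = 2747/2 ≈ 1373.5)
1/(N - 82052) = 1/(2747/2 - 82052) = 1/(-161357/2) = -2/161357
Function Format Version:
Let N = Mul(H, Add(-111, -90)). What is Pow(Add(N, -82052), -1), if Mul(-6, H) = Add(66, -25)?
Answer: Rational(-2, 161357) ≈ -1.2395e-5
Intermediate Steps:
H = Rational(-41, 6) (H = Mul(Rational(-1, 6), Add(66, -25)) = Mul(Rational(-1, 6), 41) = Rational(-41, 6) ≈ -6.8333)
N = Rational(2747, 2) (N = Mul(Rational(-41, 6), Add(-111, -90)) = Mul(Rational(-41, 6), -201) = Rational(2747, 2) ≈ 1373.5)
Pow(Add(N, -82052), -1) = Pow(Add(Rational(2747, 2), -82052), -1) = Pow(Rational(-161357, 2), -1) = Rational(-2, 161357)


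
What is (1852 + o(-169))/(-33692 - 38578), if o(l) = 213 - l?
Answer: -1117/36135 ≈ -0.030912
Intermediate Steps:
(1852 + o(-169))/(-33692 - 38578) = (1852 + (213 - 1*(-169)))/(-33692 - 38578) = (1852 + (213 + 169))/(-72270) = (1852 + 382)*(-1/72270) = 2234*(-1/72270) = -1117/36135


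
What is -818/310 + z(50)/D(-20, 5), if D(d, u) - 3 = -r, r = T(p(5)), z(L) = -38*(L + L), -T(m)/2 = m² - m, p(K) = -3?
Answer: -600043/4185 ≈ -143.38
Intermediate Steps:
T(m) = -2*m² + 2*m (T(m) = -2*(m² - m) = -2*m² + 2*m)
z(L) = -76*L
r = -24 (r = 2*(-3)*(1 - 1*(-3)) = 2*(-3)*(1 + 3) = 2*(-3)*4 = -24)
D(d, u) = 27 (D(d, u) = 3 - 1*(-24) = 3 + 24 = 27)
-818/310 + z(50)/D(-20, 5) = -818/310 - 76*50/27 = -818*1/310 - 3800*1/27 = -409/155 - 3800/27 = -600043/4185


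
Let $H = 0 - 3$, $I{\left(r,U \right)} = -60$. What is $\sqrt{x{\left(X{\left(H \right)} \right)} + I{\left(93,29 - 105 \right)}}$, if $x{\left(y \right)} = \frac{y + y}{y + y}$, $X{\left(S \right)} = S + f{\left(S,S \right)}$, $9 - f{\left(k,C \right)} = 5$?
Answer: $i \sqrt{59} \approx 7.6811 i$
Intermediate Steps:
$f{\left(k,C \right)} = 4$ ($f{\left(k,C \right)} = 9 - 5 = 4$)
$H = -3$
$X{\left(S \right)} = 4 + S$ ($X{\left(S \right)} = S + 4 = 4 + S$)
$x{\left(y \right)} = 1$ ($x{\left(y \right)} = \frac{2 y}{2 y} = 2 y \frac{1}{2 y} = 1$)
$\sqrt{x{\left(X{\left(H \right)} \right)} + I{\left(93,29 - 105 \right)}} = \sqrt{1 - 60} = \sqrt{-59} = i \sqrt{59}$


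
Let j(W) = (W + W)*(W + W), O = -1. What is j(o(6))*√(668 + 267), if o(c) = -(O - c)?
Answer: 196*√935 ≈ 5993.2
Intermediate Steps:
o(c) = 1 + c (o(c) = -(-1 - c) = 1 + c)
j(W) = 4*W² (j(W) = (2*W)*(2*W) = 4*W²)
j(o(6))*√(668 + 267) = (4*(1 + 6)²)*√(668 + 267) = (4*7²)*√935 = (4*49)*√935 = 196*√935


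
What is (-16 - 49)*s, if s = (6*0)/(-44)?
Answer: 0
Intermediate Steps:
s = 0 (s = 0*(-1/44) = 0)
(-16 - 49)*s = (-16 - 49)*0 = -65*0 = 0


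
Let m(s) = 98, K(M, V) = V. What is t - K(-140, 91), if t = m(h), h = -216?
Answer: 7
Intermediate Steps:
t = 98
t - K(-140, 91) = 98 - 1*91 = 98 - 91 = 7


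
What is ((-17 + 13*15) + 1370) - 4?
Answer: 1544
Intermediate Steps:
((-17 + 13*15) + 1370) - 4 = ((-17 + 195) + 1370) - 4 = (178 + 1370) - 4 = 1548 - 4 = 1544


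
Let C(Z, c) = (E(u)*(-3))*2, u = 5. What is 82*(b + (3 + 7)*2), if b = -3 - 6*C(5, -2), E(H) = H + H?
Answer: 30914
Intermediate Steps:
E(H) = 2*H
C(Z, c) = -60 (C(Z, c) = ((2*5)*(-3))*2 = (10*(-3))*2 = -30*2 = -60)
b = 357 (b = -3 - 6*(-60) = -3 + 360 = 357)
82*(b + (3 + 7)*2) = 82*(357 + (3 + 7)*2) = 82*(357 + 10*2) = 82*(357 + 20) = 82*377 = 30914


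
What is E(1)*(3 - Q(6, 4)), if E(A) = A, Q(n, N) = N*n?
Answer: -21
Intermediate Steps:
E(1)*(3 - Q(6, 4)) = 1*(3 - 4*6) = 1*(3 - 1*24) = 1*(3 - 24) = 1*(-21) = -21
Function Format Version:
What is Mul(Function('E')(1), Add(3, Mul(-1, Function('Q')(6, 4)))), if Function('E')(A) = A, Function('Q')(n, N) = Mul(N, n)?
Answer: -21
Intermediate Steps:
Mul(Function('E')(1), Add(3, Mul(-1, Function('Q')(6, 4)))) = Mul(1, Add(3, Mul(-1, Mul(4, 6)))) = Mul(1, Add(3, Mul(-1, 24))) = Mul(1, Add(3, -24)) = Mul(1, -21) = -21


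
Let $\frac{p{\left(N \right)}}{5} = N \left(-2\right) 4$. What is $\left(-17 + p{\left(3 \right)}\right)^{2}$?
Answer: $18769$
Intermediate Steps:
$p{\left(N \right)} = - 40 N$ ($p{\left(N \right)} = 5 N \left(-2\right) 4 = 5 - 2 N 4 = 5 \left(- 8 N\right) = - 40 N$)
$\left(-17 + p{\left(3 \right)}\right)^{2} = \left(-17 - 120\right)^{2} = \left(-137\right)^{2} = 18769$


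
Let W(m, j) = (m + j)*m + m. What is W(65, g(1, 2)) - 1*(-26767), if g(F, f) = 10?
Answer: 31707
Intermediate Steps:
W(m, j) = m + m*(j + m) (W(m, j) = (j + m)*m + m = m*(j + m) + m = m + m*(j + m))
W(65, g(1, 2)) - 1*(-26767) = 65*(1 + 10 + 65) - 1*(-26767) = 65*76 + 26767 = 4940 + 26767 = 31707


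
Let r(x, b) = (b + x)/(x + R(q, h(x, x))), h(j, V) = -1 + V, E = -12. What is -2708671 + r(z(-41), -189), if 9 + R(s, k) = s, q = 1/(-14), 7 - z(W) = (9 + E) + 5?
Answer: -154391671/57 ≈ -2.7086e+6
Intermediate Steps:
z(W) = 5 (z(W) = 7 - ((9 - 12) + 5) = 7 - (-3 + 5) = 7 - 1*2 = 7 - 2 = 5)
q = -1/14 ≈ -0.071429
R(s, k) = -9 + s
r(x, b) = (b + x)/(-127/14 + x) (r(x, b) = (b + x)/(x + (-9 - 1/14)) = (b + x)/(x - 127/14) = (b + x)/(-127/14 + x))
-2708671 + r(z(-41), -189) = -2708671 + 14*(-189 + 5)/(-127 + 14*5) = -2708671 + 14*(-184)/(-127 + 70) = -2708671 + 14*(-184)/(-57) = -2708671 + 14*(-1/57)*(-184) = -2708671 + 2576/57 = -154391671/57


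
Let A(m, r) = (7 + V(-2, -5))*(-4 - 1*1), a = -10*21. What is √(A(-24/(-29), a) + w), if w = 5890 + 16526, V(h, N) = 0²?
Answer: √22381 ≈ 149.60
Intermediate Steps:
V(h, N) = 0
a = -210
A(m, r) = -35 (A(m, r) = (7 + 0)*(-4 - 1*1) = 7*(-4 - 1) = 7*(-5) = -35)
w = 22416
√(A(-24/(-29), a) + w) = √(-35 + 22416) = √22381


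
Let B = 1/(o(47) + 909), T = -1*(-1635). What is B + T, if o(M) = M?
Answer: 1563061/956 ≈ 1635.0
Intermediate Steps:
T = 1635
B = 1/956 (B = 1/(47 + 909) = 1/956 ≈ 0.0010460)
B + T = 1/956 + 1635 = 1563061/956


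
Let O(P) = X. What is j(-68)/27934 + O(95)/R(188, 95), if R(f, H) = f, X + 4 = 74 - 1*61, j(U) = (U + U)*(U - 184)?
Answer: 3347271/2625796 ≈ 1.2748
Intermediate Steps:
j(U) = 2*U*(-184 + U) (j(U) = (2*U)*(-184 + U) = 2*U*(-184 + U))
X = 9 (X = -4 + (74 - 1*61) = -4 + (74 - 61) = -4 + 13 = 9)
O(P) = 9
j(-68)/27934 + O(95)/R(188, 95) = (2*(-68)*(-184 - 68))/27934 + 9/188 = (2*(-68)*(-252))*(1/27934) + 9*(1/188) = 34272*(1/27934) + 9/188 = 17136/13967 + 9/188 = 3347271/2625796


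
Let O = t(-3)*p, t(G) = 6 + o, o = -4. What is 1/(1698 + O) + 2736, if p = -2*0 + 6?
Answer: 4678561/1710 ≈ 2736.0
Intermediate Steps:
p = 6 (p = 0 + 6 = 6)
t(G) = 2 (t(G) = 6 - 4 = 2)
O = 12 (O = 2*6 = 12)
1/(1698 + O) + 2736 = 1/(1698 + 12) + 2736 = 1/1710 + 2736 = 4678561/1710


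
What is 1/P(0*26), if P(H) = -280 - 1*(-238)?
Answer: -1/42 ≈ -0.023810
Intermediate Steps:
P(H) = -42 (P(H) = -280 + 238 = -42)
1/P(0*26) = 1/(-42) = -1/42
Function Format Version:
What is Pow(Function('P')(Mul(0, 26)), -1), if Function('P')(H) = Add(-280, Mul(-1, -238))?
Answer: Rational(-1, 42) ≈ -0.023810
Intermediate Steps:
Function('P')(H) = -42 (Function('P')(H) = Add(-280, 238) = -42)
Pow(Function('P')(Mul(0, 26)), -1) = Pow(-42, -1) = Rational(-1, 42)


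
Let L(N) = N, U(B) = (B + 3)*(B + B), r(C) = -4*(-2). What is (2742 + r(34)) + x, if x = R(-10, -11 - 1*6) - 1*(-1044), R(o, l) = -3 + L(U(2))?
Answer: 3811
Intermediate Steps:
r(C) = 8
U(B) = 2*B*(3 + B) (U(B) = (3 + B)*(2*B) = 2*B*(3 + B))
R(o, l) = 17 (R(o, l) = -3 + 2*2*(3 + 2) = -3 + 2*2*5 = -3 + 20 = 17)
x = 1061 (x = 17 - 1*(-1044) = 17 + 1044 = 1061)
(2742 + r(34)) + x = (2742 + 8) + 1061 = 2750 + 1061 = 3811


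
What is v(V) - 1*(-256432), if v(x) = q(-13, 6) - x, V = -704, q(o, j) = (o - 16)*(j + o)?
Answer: 257339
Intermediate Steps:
q(o, j) = (-16 + o)*(j + o)
v(x) = 203 - x (v(x) = ((-13)**2 - 16*6 - 16*(-13) + 6*(-13)) - x = (169 - 96 + 208 - 78) - x = 203 - x)
v(V) - 1*(-256432) = (203 - 1*(-704)) - 1*(-256432) = (203 + 704) + 256432 = 907 + 256432 = 257339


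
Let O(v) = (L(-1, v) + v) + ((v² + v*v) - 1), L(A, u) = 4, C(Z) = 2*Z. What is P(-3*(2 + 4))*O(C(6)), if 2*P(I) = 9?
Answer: 2727/2 ≈ 1363.5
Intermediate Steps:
P(I) = 9/2 (P(I) = (½)*9 = 9/2)
O(v) = 3 + v + 2*v² (O(v) = (4 + v) + ((v² + v*v) - 1) = (4 + v) + ((v² + v²) - 1) = (4 + v) + (2*v² - 1) = (4 + v) + (-1 + 2*v²) = 3 + v + 2*v²)
P(-3*(2 + 4))*O(C(6)) = 9*(3 + 2*6 + 2*(2*6)²)/2 = 9*(3 + 12 + 2*12²)/2 = 9*(3 + 12 + 2*144)/2 = 9*(3 + 12 + 288)/2 = (9/2)*303 = 2727/2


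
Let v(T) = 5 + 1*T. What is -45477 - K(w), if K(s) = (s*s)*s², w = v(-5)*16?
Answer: -45477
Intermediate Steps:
v(T) = 5 + T
w = 0 (w = (5 - 5)*16 = 0*16 = 0)
K(s) = s⁴ (K(s) = s²*s² = s⁴)
-45477 - K(w) = -45477 - 1*0⁴ = -45477 - 1*0 = -45477 + 0 = -45477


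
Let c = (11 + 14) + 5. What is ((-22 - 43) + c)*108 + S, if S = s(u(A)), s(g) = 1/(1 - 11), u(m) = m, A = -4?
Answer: -37801/10 ≈ -3780.1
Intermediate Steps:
s(g) = -⅒ (s(g) = 1/(-10) = -⅒)
c = 30 (c = 25 + 5 = 30)
S = -⅒ ≈ -0.10000
((-22 - 43) + c)*108 + S = ((-22 - 43) + 30)*108 - ⅒ = (-65 + 30)*108 - ⅒ = -35*108 - ⅒ = -3780 - ⅒ = -37801/10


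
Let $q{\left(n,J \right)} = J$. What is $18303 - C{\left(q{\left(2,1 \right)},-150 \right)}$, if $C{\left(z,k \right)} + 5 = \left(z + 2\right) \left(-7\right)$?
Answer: $18329$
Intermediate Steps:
$C{\left(z,k \right)} = -19 - 7 z$ ($C{\left(z,k \right)} = -5 + \left(z + 2\right) \left(-7\right) = -5 + \left(2 + z\right) \left(-7\right) = -5 - \left(14 + 7 z\right) = -19 - 7 z$)
$18303 - C{\left(q{\left(2,1 \right)},-150 \right)} = 18303 - \left(-19 - 7\right) = 18303 - -26 = 18303 + 26 = 18329$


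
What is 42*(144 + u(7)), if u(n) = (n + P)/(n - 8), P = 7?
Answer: 5460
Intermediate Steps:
u(n) = (7 + n)/(-8 + n) (u(n) = (n + 7)/(n - 8) = (7 + n)/(-8 + n))
42*(144 + u(7)) = 42*(144 + (7 + 7)/(-8 + 7)) = 42*(144 + 14/(-1)) = 42*(144 - 1*14) = 42*(144 - 14) = 42*130 = 5460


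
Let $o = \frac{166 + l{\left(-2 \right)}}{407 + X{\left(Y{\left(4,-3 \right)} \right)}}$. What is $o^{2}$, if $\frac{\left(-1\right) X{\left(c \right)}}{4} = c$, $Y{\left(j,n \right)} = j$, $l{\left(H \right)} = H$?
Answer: $\frac{26896}{152881} \approx 0.17593$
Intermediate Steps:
$X{\left(c \right)} = - 4 c$
$o = \frac{164}{391}$ ($o = \frac{166 - 2}{407 - 16} = \frac{164}{407 - 16} = \frac{164}{391} \approx 0.41944$)
$o^{2} = \left(\frac{164}{391}\right)^{2} = \frac{26896}{152881}$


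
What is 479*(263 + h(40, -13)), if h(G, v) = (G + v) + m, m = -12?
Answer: 133162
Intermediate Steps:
h(G, v) = -12 + G + v (h(G, v) = (G + v) - 12 = -12 + G + v)
479*(263 + h(40, -13)) = 479*(263 + (-12 + 40 - 13)) = 479*(263 + 15) = 479*278 = 133162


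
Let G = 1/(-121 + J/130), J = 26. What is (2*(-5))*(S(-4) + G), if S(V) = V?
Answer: 12105/302 ≈ 40.083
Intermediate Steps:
G = -5/604 (G = 1/(-121 + 26/130) = 1/(-121 + 26*(1/130)) = 1/(-121 + 1/5) = 1/(-604/5) = -5/604 ≈ -0.0082781)
(2*(-5))*(S(-4) + G) = (2*(-5))*(-4 - 5/604) = -10*(-2421/604) = 12105/302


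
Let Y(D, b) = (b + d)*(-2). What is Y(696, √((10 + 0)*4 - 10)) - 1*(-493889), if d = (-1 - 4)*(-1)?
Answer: 493879 - 2*√30 ≈ 4.9387e+5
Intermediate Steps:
d = 5 (d = -5*(-1) = 5)
Y(D, b) = -10 - 2*b (Y(D, b) = (b + 5)*(-2) = (5 + b)*(-2) = -10 - 2*b)
Y(696, √((10 + 0)*4 - 10)) - 1*(-493889) = (-10 - 2*√((10 + 0)*4 - 10)) - 1*(-493889) = (-10 - 2*√(10*4 - 10)) + 493889 = (-10 - 2*√(40 - 10)) + 493889 = (-10 - 2*√30) + 493889 = 493879 - 2*√30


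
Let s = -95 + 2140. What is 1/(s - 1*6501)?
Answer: -1/4456 ≈ -0.00022442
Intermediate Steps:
s = 2045
1/(s - 1*6501) = 1/(2045 - 1*6501) = 1/(2045 - 6501) = 1/(-4456) = -1/4456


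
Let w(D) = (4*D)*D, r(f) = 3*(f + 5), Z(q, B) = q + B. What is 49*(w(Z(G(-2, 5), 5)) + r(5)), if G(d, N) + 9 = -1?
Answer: 6370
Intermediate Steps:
G(d, N) = -10 (G(d, N) = -9 - 1 = -10)
Z(q, B) = B + q
r(f) = 15 + 3*f (r(f) = 3*(5 + f) = 15 + 3*f)
w(D) = 4*D²
49*(w(Z(G(-2, 5), 5)) + r(5)) = 49*(4*(5 - 10)² + (15 + 3*5)) = 49*(4*(-5)² + (15 + 15)) = 49*(4*25 + 30) = 49*(100 + 30) = 49*130 = 6370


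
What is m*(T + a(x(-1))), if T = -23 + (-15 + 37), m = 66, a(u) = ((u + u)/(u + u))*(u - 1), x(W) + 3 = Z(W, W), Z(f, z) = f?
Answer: -396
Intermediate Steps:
x(W) = -3 + W
a(u) = -1 + u (a(u) = ((2*u)/((2*u)))*(-1 + u) = ((2*u)*(1/(2*u)))*(-1 + u) = 1*(-1 + u) = -1 + u)
T = -1 (T = -23 + 22 = -1)
m*(T + a(x(-1))) = 66*(-1 + (-1 + (-3 - 1))) = 66*(-1 + (-1 - 4)) = 66*(-1 - 5) = 66*(-6) = -396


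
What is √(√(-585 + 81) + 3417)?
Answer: √(3417 + 6*I*√14) ≈ 58.455 + 0.192*I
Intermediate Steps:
√(√(-585 + 81) + 3417) = √(√(-504) + 3417) = √(6*I*√14 + 3417) = √(3417 + 6*I*√14)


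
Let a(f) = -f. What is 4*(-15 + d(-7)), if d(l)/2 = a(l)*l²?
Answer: 2684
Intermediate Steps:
d(l) = -2*l³ (d(l) = 2*((-l)*l²) = 2*(-l³) = -2*l³)
4*(-15 + d(-7)) = 4*(-15 - 2*(-7)³) = 4*(-15 - 2*(-343)) = 4*(-15 + 686) = 4*671 = 2684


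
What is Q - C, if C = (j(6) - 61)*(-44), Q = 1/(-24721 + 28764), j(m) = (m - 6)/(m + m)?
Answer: -10851411/4043 ≈ -2684.0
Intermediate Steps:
j(m) = (-6 + m)/(2*m) (j(m) = (-6 + m)/((2*m)) = (-6 + m)*(1/(2*m)) = (-6 + m)/(2*m))
Q = 1/4043 ≈ 0.00024734
C = 2684 (C = ((1/2)*(-6 + 6)/6 - 61)*(-44) = ((1/2)*(1/6)*0 - 61)*(-44) = (0 - 61)*(-44) = -61*(-44) = 2684)
Q - C = 1/4043 - 1*2684 = 1/4043 - 2684 = -10851411/4043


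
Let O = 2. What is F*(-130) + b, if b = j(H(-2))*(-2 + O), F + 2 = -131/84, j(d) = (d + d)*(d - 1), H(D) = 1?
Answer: 19435/42 ≈ 462.74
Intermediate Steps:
j(d) = 2*d*(-1 + d) (j(d) = (2*d)*(-1 + d) = 2*d*(-1 + d))
F = -299/84 (F = -2 - 131/84 = -299/84 ≈ -3.5595)
b = 0 (b = (2*1*(-1 + 1))*(-2 + 2) = (2*1*0)*0 = 0*0 = 0)
F*(-130) + b = -299/84*(-130) + 0 = 19435/42 + 0 = 19435/42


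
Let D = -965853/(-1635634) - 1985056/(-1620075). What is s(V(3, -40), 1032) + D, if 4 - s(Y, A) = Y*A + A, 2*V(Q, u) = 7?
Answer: -1755784467492503/378549964650 ≈ -4638.2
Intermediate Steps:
D = 687368483497/378549964650 (D = -965853*(-1/1635634) - 1985056*(-1/1620075) = 137979/233662 + 1985056/1620075 = 687368483497/378549964650 ≈ 1.8158)
V(Q, u) = 7/2 (V(Q, u) = (½)*7 = 7/2)
s(Y, A) = 4 - A - A*Y (s(Y, A) = 4 - (Y*A + A) = 4 - (A*Y + A) = 4 - (A + A*Y) = 4 + (-A - A*Y) = 4 - A - A*Y)
s(V(3, -40), 1032) + D = (4 - 1*1032 - 1*1032*7/2) + 687368483497/378549964650 = (4 - 1032 - 3612) + 687368483497/378549964650 = -4640 + 687368483497/378549964650 = -1755784467492503/378549964650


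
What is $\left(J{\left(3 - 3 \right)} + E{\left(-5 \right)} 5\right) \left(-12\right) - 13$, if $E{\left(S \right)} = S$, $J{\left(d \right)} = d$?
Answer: $287$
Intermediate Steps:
$\left(J{\left(3 - 3 \right)} + E{\left(-5 \right)} 5\right) \left(-12\right) - 13 = \left(\left(3 - 3\right) - 25\right) \left(-12\right) - 13 = \left(0 - 25\right) \left(-12\right) - 13 = \left(-25\right) \left(-12\right) - 13 = 300 - 13 = 287$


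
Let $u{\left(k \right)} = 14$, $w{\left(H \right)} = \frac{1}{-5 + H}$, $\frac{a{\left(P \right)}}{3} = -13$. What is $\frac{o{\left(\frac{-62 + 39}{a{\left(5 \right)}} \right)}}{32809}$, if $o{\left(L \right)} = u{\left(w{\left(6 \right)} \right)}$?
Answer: $\frac{2}{4687} \approx 0.00042671$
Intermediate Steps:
$a{\left(P \right)} = -39$ ($a{\left(P \right)} = 3 \left(-13\right) = -39$)
$o{\left(L \right)} = 14$
$\frac{o{\left(\frac{-62 + 39}{a{\left(5 \right)}} \right)}}{32809} = \frac{14}{32809} = 14 \cdot \frac{1}{32809} = \frac{2}{4687}$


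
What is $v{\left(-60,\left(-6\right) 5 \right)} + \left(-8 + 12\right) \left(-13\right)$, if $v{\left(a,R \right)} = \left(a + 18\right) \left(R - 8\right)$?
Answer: $1544$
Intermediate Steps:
$v{\left(a,R \right)} = \left(-8 + R\right) \left(18 + a\right)$ ($v{\left(a,R \right)} = \left(18 + a\right) \left(-8 + R\right) = \left(-8 + R\right) \left(18 + a\right)$)
$v{\left(-60,\left(-6\right) 5 \right)} + \left(-8 + 12\right) \left(-13\right) = \left(-144 - -480 + 18 \left(\left(-6\right) 5\right) + \left(-6\right) 5 \left(-60\right)\right) + \left(-8 + 12\right) \left(-13\right) = \left(-144 + 480 + 18 \left(-30\right) - -1800\right) + 4 \left(-13\right) = \left(-144 + 480 - 540 + 1800\right) - 52 = 1596 - 52 = 1544$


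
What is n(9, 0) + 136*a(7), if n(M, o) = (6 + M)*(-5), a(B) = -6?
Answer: -891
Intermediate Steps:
n(M, o) = -30 - 5*M
n(9, 0) + 136*a(7) = (-30 - 5*9) + 136*(-6) = (-30 - 45) - 816 = -75 - 816 = -891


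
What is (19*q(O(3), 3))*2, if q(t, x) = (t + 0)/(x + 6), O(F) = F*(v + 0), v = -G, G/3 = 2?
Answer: -76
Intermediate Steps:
G = 6 (G = 3*2 = 6)
v = -6 (v = -1*6 = -6)
O(F) = -6*F (O(F) = F*(-6 + 0) = F*(-6) = -6*F)
q(t, x) = t/(6 + x)
(19*q(O(3), 3))*2 = (19*((-6*3)/(6 + 3)))*2 = (19*(-18/9))*2 = (19*(-18*⅑))*2 = (19*(-2))*2 = -38*2 = -76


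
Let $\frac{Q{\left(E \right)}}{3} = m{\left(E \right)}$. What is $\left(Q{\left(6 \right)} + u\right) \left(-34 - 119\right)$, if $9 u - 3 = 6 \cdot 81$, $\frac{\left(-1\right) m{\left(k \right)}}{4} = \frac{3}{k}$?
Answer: $-7395$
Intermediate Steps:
$m{\left(k \right)} = - \frac{12}{k}$ ($m{\left(k \right)} = - 4 \frac{3}{k} = - \frac{12}{k}$)
$Q{\left(E \right)} = - \frac{36}{E}$ ($Q{\left(E \right)} = 3 \left(- \frac{12}{E}\right) = - \frac{36}{E}$)
$u = \frac{163}{3}$ ($u = \frac{1}{3} + \frac{6 \cdot 81}{9} = \frac{1}{3} + \frac{1}{9} \cdot 486 = \frac{1}{3} + 54 = \frac{163}{3} \approx 54.333$)
$\left(Q{\left(6 \right)} + u\right) \left(-34 - 119\right) = \left(- \frac{36}{6} + \frac{163}{3}\right) \left(-34 - 119\right) = \left(\left(-36\right) \frac{1}{6} + \frac{163}{3}\right) \left(-153\right) = \left(-6 + \frac{163}{3}\right) \left(-153\right) = \frac{145}{3} \left(-153\right) = -7395$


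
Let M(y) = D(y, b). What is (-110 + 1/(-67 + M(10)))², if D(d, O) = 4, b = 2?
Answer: 48038761/3969 ≈ 12104.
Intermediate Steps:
M(y) = 4
(-110 + 1/(-67 + M(10)))² = (-110 + 1/(-67 + 4))² = (-110 + 1/(-63))² = (-110 - 1/63)² = (-6931/63)² = 48038761/3969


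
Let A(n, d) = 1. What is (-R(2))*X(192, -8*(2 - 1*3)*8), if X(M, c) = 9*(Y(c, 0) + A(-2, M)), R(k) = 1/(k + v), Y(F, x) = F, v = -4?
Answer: 585/2 ≈ 292.50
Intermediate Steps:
R(k) = 1/(-4 + k) (R(k) = 1/(k - 4) = 1/(-4 + k))
X(M, c) = 9 + 9*c (X(M, c) = 9*(c + 1) = 9*(1 + c) = 9 + 9*c)
(-R(2))*X(192, -8*(2 - 1*3)*8) = (-1/(-4 + 2))*(9 + 9*(-8*(2 - 1*3)*8)) = (-1/(-2))*(9 + 9*(-8*(2 - 3)*8)) = (-1*(-½))*(9 + 9*(-8*(-1)*8)) = (9 + 9*(8*8))/2 = (9 + 9*64)/2 = (9 + 576)/2 = (½)*585 = 585/2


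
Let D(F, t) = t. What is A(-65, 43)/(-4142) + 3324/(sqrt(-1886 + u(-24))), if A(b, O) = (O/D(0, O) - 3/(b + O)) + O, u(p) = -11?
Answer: -971/91124 - 3324*I*sqrt(1897)/1897 ≈ -0.010656 - 76.318*I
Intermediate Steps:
A(b, O) = 1 + O - 3/(O + b) (A(b, O) = (O/O - 3/(b + O)) + O = (1 - 3/(O + b)) + O = 1 + O - 3/(O + b))
A(-65, 43)/(-4142) + 3324/(sqrt(-1886 + u(-24))) = ((-3 + 43 - 65 + 43**2 + 43*(-65))/(43 - 65))/(-4142) + 3324/(sqrt(-1886 - 11)) = ((-3 + 43 - 65 + 1849 - 2795)/(-22))*(-1/4142) + 3324/(sqrt(-1897)) = -1/22*(-971)*(-1/4142) + 3324/((I*sqrt(1897))) = (971/22)*(-1/4142) + 3324*(-I*sqrt(1897)/1897) = -971/91124 - 3324*I*sqrt(1897)/1897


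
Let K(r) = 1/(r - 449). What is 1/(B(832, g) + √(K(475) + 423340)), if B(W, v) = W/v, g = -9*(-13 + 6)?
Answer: -1362816/43668154105 + 3969*√286177866/43668154105 ≈ 0.0015064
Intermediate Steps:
K(r) = 1/(-449 + r)
g = 63 (g = -9*(-7) = 63)
1/(B(832, g) + √(K(475) + 423340)) = 1/(832/63 + √(1/(-449 + 475) + 423340)) = 1/(832*(1/63) + √(1/26 + 423340)) = 1/(832/63 + √(1/26 + 423340)) = 1/(832/63 + √(11006841/26)) = 1/(832/63 + √286177866/26)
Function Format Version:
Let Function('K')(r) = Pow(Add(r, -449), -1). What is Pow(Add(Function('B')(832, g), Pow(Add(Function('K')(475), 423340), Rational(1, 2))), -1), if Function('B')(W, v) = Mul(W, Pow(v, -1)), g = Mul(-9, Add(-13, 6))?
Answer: Add(Rational(-1362816, 43668154105), Mul(Rational(3969, 43668154105), Pow(286177866, Rational(1, 2)))) ≈ 0.0015064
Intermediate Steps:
Function('K')(r) = Pow(Add(-449, r), -1)
g = 63 (g = Mul(-9, -7) = 63)
Pow(Add(Function('B')(832, g), Pow(Add(Function('K')(475), 423340), Rational(1, 2))), -1) = Pow(Add(Mul(832, Pow(63, -1)), Pow(Add(Pow(Add(-449, 475), -1), 423340), Rational(1, 2))), -1) = Pow(Add(Mul(832, Rational(1, 63)), Pow(Add(Pow(26, -1), 423340), Rational(1, 2))), -1) = Pow(Add(Rational(832, 63), Pow(Add(Rational(1, 26), 423340), Rational(1, 2))), -1) = Pow(Add(Rational(832, 63), Pow(Rational(11006841, 26), Rational(1, 2))), -1) = Pow(Add(Rational(832, 63), Mul(Rational(1, 26), Pow(286177866, Rational(1, 2)))), -1)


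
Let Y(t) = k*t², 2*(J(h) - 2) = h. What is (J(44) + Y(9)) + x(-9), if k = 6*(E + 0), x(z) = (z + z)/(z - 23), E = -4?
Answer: -30711/16 ≈ -1919.4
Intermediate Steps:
J(h) = 2 + h/2
x(z) = 2*z/(-23 + z) (x(z) = (2*z)/(-23 + z) = 2*z/(-23 + z))
k = -24 (k = 6*(-4 + 0) = 6*(-4) = -24)
Y(t) = -24*t²
(J(44) + Y(9)) + x(-9) = ((2 + (½)*44) - 24*9²) + 2*(-9)/(-23 - 9) = ((2 + 22) - 24*81) + 2*(-9)/(-32) = (24 - 1944) + 2*(-9)*(-1/32) = -1920 + 9/16 = -30711/16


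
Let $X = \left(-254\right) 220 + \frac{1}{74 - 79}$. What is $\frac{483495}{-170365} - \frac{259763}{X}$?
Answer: $\frac{17236726196}{9520030273} \approx 1.8106$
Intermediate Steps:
$X = - \frac{279401}{5}$ ($X = -55880 + \frac{1}{-5} = -55880 - \frac{1}{5} = - \frac{279401}{5} \approx -55880.0$)
$\frac{483495}{-170365} - \frac{259763}{X} = \frac{483495}{-170365} - \frac{259763}{- \frac{279401}{5}} = 483495 \left(- \frac{1}{170365}\right) - - \frac{1298815}{279401} = - \frac{96699}{34073} + \frac{1298815}{279401} = \frac{17236726196}{9520030273}$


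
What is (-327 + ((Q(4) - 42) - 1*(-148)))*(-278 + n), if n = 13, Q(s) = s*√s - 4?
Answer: 57505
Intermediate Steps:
Q(s) = -4 + s^(3/2) (Q(s) = s^(3/2) - 4 = -4 + s^(3/2))
(-327 + ((Q(4) - 42) - 1*(-148)))*(-278 + n) = (-327 + (((-4 + 4^(3/2)) - 42) - 1*(-148)))*(-278 + 13) = (-327 + (((-4 + 8) - 42) + 148))*(-265) = (-327 + ((4 - 42) + 148))*(-265) = (-327 + (-38 + 148))*(-265) = (-327 + 110)*(-265) = -217*(-265) = 57505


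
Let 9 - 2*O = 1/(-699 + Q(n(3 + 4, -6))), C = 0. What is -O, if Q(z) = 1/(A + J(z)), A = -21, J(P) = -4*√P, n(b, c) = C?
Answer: -132141/29360 ≈ -4.5007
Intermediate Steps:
n(b, c) = 0
Q(z) = 1/(-21 - 4*√z)
O = 132141/29360 (O = 9/2 - 1/(2*(-699 - 1/(21 + 4*√0))) = 9/2 - 1/(2*(-699 - 1/(21 + 4*0))) = 9/2 - 1/(2*(-699 - 1/(21 + 0))) = 9/2 - 1/(2*(-699 - 1/21)) = 9/2 - 1/(2*(-14680/21)) = 9/2 - ½*(-21/14680) = 9/2 + 21/29360 = 132141/29360 ≈ 4.5007)
-O = -1*132141/29360 = -132141/29360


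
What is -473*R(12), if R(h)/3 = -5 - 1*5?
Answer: 14190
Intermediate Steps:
R(h) = -30 (R(h) = 3*(-5 - 1*5) = 3*(-5 - 5) = 3*(-10) = -30)
-473*R(12) = -473*(-30) = 14190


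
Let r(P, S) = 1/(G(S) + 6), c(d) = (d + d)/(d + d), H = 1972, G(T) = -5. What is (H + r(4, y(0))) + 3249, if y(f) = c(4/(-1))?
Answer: 5222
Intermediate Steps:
c(d) = 1 (c(d) = (2*d)/((2*d)) = (2*d)*(1/(2*d)) = 1)
y(f) = 1
r(P, S) = 1 (r(P, S) = 1/(-5 + 6) = 1/1 = 1)
(H + r(4, y(0))) + 3249 = (1972 + 1) + 3249 = 1973 + 3249 = 5222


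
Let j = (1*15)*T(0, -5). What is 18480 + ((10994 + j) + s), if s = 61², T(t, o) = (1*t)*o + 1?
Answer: 33210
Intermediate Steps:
T(t, o) = 1 + o*t (T(t, o) = t*o + 1 = o*t + 1 = 1 + o*t)
s = 3721
j = 15 (j = (1*15)*(1 - 5*0) = 15*(1 + 0) = 15*1 = 15)
18480 + ((10994 + j) + s) = 18480 + ((10994 + 15) + 3721) = 18480 + (11009 + 3721) = 18480 + 14730 = 33210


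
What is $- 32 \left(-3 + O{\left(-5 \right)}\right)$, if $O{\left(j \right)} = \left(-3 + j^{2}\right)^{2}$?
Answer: $-15392$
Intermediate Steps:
$- 32 \left(-3 + O{\left(-5 \right)}\right) = - 32 \left(-3 + \left(-3 + \left(-5\right)^{2}\right)^{2}\right) = - 32 \left(-3 + \left(-3 + 25\right)^{2}\right) = - 32 \left(-3 + 22^{2}\right) = - 32 \left(-3 + 484\right) = \left(-32\right) 481 = -15392$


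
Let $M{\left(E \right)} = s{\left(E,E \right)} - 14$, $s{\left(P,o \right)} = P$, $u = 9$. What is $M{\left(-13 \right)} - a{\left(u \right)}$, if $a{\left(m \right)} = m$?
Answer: $-36$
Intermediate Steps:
$M{\left(E \right)} = -14 + E$ ($M{\left(E \right)} = E - 14 = -14 + E$)
$M{\left(-13 \right)} - a{\left(u \right)} = \left(-14 - 13\right) - 9 = -27 - 9 = -36$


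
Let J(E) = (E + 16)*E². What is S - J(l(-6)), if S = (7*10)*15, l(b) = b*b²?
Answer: 9332250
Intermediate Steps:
l(b) = b³
J(E) = E²*(16 + E) (J(E) = (16 + E)*E² = E²*(16 + E))
S = 1050 (S = 70*15 = 1050)
S - J(l(-6)) = 1050 - ((-6)³)²*(16 + (-6)³) = 1050 - (-216)²*(16 - 216) = 1050 - 46656*(-200) = 1050 - 1*(-9331200) = 1050 + 9331200 = 9332250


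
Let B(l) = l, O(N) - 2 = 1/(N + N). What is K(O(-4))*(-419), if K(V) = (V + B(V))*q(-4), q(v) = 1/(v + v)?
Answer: 6285/32 ≈ 196.41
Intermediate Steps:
O(N) = 2 + 1/(2*N) (O(N) = 2 + 1/(N + N) = 2 + 1/(2*N))
q(v) = 1/(2*v)
K(V) = -V/4 (K(V) = (V + V)*((½)/(-4)) = (2*V)*((½)*(-¼)) = (2*V)*(-⅛) = -V/4)
K(O(-4))*(-419) = -(2 + (½)/(-4))/4*(-419) = -(2 + (½)*(-¼))/4*(-419) = -(2 - ⅛)/4*(-419) = -¼*15/8*(-419) = -15/32*(-419) = 6285/32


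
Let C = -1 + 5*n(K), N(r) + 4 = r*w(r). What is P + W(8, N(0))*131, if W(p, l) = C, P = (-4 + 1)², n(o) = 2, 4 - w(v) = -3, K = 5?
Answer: 1188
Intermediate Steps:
w(v) = 7 (w(v) = 4 - 1*(-3) = 4 + 3 = 7)
P = 9 (P = (-3)² = 9)
N(r) = -4 + 7*r (N(r) = -4 + r*7 = -4 + 7*r)
C = 9 (C = -1 + 5*2 = -1 + 10 = 9)
W(p, l) = 9
P + W(8, N(0))*131 = 9 + 9*131 = 9 + 1179 = 1188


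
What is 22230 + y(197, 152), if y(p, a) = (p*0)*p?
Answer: 22230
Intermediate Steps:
y(p, a) = 0 (y(p, a) = 0*p = 0)
22230 + y(197, 152) = 22230 + 0 = 22230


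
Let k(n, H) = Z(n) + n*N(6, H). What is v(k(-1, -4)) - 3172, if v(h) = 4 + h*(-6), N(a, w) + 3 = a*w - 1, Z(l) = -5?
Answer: -3306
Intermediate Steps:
N(a, w) = -4 + a*w (N(a, w) = -3 + (a*w - 1) = -3 + (-1 + a*w) = -4 + a*w)
k(n, H) = -5 + n*(-4 + 6*H)
v(h) = 4 - 6*h
v(k(-1, -4)) - 3172 = (4 - 6*(-5 + 2*(-1)*(-2 + 3*(-4)))) - 3172 = (4 - 6*(-5 + 2*(-1)*(-2 - 12))) - 3172 = (4 - 6*(-5 + 2*(-1)*(-14))) - 3172 = (4 - 6*(-5 + 28)) - 3172 = (4 - 6*23) - 3172 = (4 - 138) - 3172 = -134 - 3172 = -3306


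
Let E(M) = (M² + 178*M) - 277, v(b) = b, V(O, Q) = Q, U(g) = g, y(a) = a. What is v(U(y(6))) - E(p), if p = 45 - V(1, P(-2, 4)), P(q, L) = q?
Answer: -10292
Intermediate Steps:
p = 47 (p = 45 - 1*(-2) = 45 + 2 = 47)
E(M) = -277 + M² + 178*M
v(U(y(6))) - E(p) = 6 - (-277 + 47² + 178*47) = 6 - (-277 + 2209 + 8366) = 6 - 1*10298 = 6 - 10298 = -10292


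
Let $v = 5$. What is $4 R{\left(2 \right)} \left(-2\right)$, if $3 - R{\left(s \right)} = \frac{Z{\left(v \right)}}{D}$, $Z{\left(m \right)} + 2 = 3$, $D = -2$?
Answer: $-28$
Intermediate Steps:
$Z{\left(m \right)} = 1$ ($Z{\left(m \right)} = -2 + 3 = 1$)
$R{\left(s \right)} = \frac{7}{2}$ ($R{\left(s \right)} = 3 - 1 \frac{1}{-2} = 3 - 1 \left(- \frac{1}{2}\right) = 3 - - \frac{1}{2} = 3 + \frac{1}{2} = \frac{7}{2}$)
$4 R{\left(2 \right)} \left(-2\right) = 4 \cdot \frac{7}{2} \left(-2\right) = 14 \left(-2\right) = -28$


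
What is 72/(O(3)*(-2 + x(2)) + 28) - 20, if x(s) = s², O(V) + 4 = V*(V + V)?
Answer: -131/7 ≈ -18.714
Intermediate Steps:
O(V) = -4 + 2*V² (O(V) = -4 + V*(V + V) = -4 + V*(2*V) = -4 + 2*V²)
72/(O(3)*(-2 + x(2)) + 28) - 20 = 72/((-4 + 2*3²)*(-2 + 2²) + 28) - 20 = 72/((-4 + 2*9)*(-2 + 4) + 28) - 20 = 72/((-4 + 18)*2 + 28) - 20 = 72/(14*2 + 28) - 20 = 72/(28 + 28) - 20 = 72/56 - 20 = 72*(1/56) - 20 = 9/7 - 20 = -131/7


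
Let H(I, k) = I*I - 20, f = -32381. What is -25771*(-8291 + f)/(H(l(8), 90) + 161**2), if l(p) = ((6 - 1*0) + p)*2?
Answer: 1048158112/26685 ≈ 39279.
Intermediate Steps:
l(p) = 12 + 2*p (l(p) = ((6 + 0) + p)*2 = (6 + p)*2 = 12 + 2*p)
H(I, k) = -20 + I**2 (H(I, k) = I**2 - 20 = -20 + I**2)
-25771*(-8291 + f)/(H(l(8), 90) + 161**2) = -25771*(-8291 - 32381)/((-20 + (12 + 2*8)**2) + 161**2) = -25771*(-40672/((-20 + (12 + 16)**2) + 25921)) = -25771*(-40672/((-20 + 28**2) + 25921)) = -25771*(-40672/((-20 + 784) + 25921)) = -25771*(-40672/(764 + 25921)) = -25771/(26685*(-1/40672)) = -25771/(-26685/40672) = -25771*(-40672/26685) = 1048158112/26685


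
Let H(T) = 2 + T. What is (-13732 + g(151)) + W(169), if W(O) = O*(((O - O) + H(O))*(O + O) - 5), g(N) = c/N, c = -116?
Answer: 1472745919/151 ≈ 9.7533e+6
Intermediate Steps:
g(N) = -116/N
W(O) = O*(-5 + 2*O*(2 + O)) (W(O) = O*(((O - O) + (2 + O))*(O + O) - 5) = O*((0 + (2 + O))*(2*O) - 5) = O*((2 + O)*(2*O) - 5) = O*(2*O*(2 + O) - 5) = O*(-5 + 2*O*(2 + O)))
(-13732 + g(151)) + W(169) = (-13732 - 116/151) + 169*(-5 + 2*169*(2 + 169)) = (-13732 - 116*1/151) + 169*(-5 + 2*169*171) = (-13732 - 116/151) + 169*(-5 + 57798) = -2073648/151 + 169*57793 = -2073648/151 + 9767017 = 1472745919/151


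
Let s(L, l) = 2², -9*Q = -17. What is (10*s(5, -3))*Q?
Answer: 680/9 ≈ 75.556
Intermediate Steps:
Q = 17/9 (Q = -⅑*(-17) = 17/9 ≈ 1.8889)
s(L, l) = 4
(10*s(5, -3))*Q = (10*4)*(17/9) = 40*(17/9) = 680/9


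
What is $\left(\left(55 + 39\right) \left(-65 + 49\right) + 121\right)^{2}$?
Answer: $1912689$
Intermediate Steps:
$\left(\left(55 + 39\right) \left(-65 + 49\right) + 121\right)^{2} = \left(94 \left(-16\right) + 121\right)^{2} = \left(-1504 + 121\right)^{2} = \left(-1383\right)^{2} = 1912689$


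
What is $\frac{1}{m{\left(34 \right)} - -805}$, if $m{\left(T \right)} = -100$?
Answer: $\frac{1}{705} \approx 0.0014184$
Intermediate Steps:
$\frac{1}{m{\left(34 \right)} - -805} = \frac{1}{-100 - -805} = \frac{1}{-100 + \left(-30202 + 31007\right)} = \frac{1}{-100 + 805} = \frac{1}{705}$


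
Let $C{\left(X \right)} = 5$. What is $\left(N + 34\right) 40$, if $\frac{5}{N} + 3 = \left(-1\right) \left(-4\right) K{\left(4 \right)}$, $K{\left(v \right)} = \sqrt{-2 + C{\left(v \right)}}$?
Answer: $\frac{17880}{13} + \frac{800 \sqrt{3}}{39} \approx 1410.9$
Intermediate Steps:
$K{\left(v \right)} = \sqrt{3}$ ($K{\left(v \right)} = \sqrt{-2 + 5} = \sqrt{3}$)
$N = \frac{5}{-3 + 4 \sqrt{3}}$ ($N = \frac{5}{-3 + \left(-1\right) \left(-4\right) \sqrt{3}} = \frac{5}{-3 + 4 \sqrt{3}} \approx 1.2728$)
$\left(N + 34\right) 40 = \left(\left(\frac{5}{13} + \frac{20 \sqrt{3}}{39}\right) + 34\right) 40 = \left(\frac{447}{13} + \frac{20 \sqrt{3}}{39}\right) 40 = \frac{17880}{13} + \frac{800 \sqrt{3}}{39}$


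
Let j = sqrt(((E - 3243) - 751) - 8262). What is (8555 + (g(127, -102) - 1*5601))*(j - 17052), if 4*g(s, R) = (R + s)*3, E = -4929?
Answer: -50691333 + 11891*I*sqrt(17185)/4 ≈ -5.0691e+7 + 3.897e+5*I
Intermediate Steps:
g(s, R) = 3*R/4 + 3*s/4 (g(s, R) = ((R + s)*3)/4 = (3*R + 3*s)/4 = 3*R/4 + 3*s/4)
j = I*sqrt(17185) (j = sqrt(((-4929 - 3243) - 751) - 8262) = sqrt((-8172 - 751) - 8262) = sqrt(-8923 - 8262) = sqrt(-17185) = I*sqrt(17185) ≈ 131.09*I)
(8555 + (g(127, -102) - 1*5601))*(j - 17052) = (8555 + (((3/4)*(-102) + (3/4)*127) - 1*5601))*(I*sqrt(17185) - 17052) = (8555 + ((-153/2 + 381/4) - 5601))*(-17052 + I*sqrt(17185)) = (8555 + (75/4 - 5601))*(-17052 + I*sqrt(17185)) = (8555 - 22329/4)*(-17052 + I*sqrt(17185)) = 11891*(-17052 + I*sqrt(17185))/4 = -50691333 + 11891*I*sqrt(17185)/4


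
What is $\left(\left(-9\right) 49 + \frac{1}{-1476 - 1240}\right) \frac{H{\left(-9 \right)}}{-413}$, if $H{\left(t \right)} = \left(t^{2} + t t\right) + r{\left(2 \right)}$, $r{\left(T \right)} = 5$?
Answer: $\frac{200025419}{1121708} \approx 178.32$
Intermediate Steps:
$H{\left(t \right)} = 5 + 2 t^{2}$ ($H{\left(t \right)} = \left(t^{2} + t t\right) + 5 = \left(t^{2} + t^{2}\right) + 5 = 2 t^{2} + 5 = 5 + 2 t^{2}$)
$\left(\left(-9\right) 49 + \frac{1}{-1476 - 1240}\right) \frac{H{\left(-9 \right)}}{-413} = \left(\left(-9\right) 49 + \frac{1}{-1476 - 1240}\right) \frac{5 + 2 \left(-9\right)^{2}}{-413} = \left(-441 + \frac{1}{-2716}\right) \left(5 + 2 \cdot 81\right) \left(- \frac{1}{413}\right) = \left(-441 - \frac{1}{2716}\right) \left(5 + 162\right) \left(- \frac{1}{413}\right) = - \frac{1197757 \cdot 167 \left(- \frac{1}{413}\right)}{2716} = \left(- \frac{1197757}{2716}\right) \left(- \frac{167}{413}\right) = \frac{200025419}{1121708}$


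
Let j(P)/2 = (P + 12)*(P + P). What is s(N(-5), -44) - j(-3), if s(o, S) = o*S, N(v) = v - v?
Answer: 108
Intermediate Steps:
j(P) = 4*P*(12 + P) (j(P) = 2*((P + 12)*(P + P)) = 2*((12 + P)*(2*P)) = 2*(2*P*(12 + P)) = 4*P*(12 + P))
N(v) = 0
s(o, S) = S*o
s(N(-5), -44) - j(-3) = -44*0 - 4*(-3)*(12 - 3) = 0 - 4*(-3)*9 = 0 - 1*(-108) = 0 + 108 = 108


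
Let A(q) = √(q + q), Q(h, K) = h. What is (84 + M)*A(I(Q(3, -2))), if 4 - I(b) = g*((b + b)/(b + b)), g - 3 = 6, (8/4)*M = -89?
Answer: 79*I*√10/2 ≈ 124.91*I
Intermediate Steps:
M = -89/2 (M = (½)*(-89) = -89/2 ≈ -44.500)
g = 9 (g = 3 + 6 = 9)
I(b) = -5 (I(b) = 4 - 9*(b + b)/(b + b) = 4 - 9*(2*b)/((2*b)) = 4 - 9*(2*b)*(1/(2*b)) = 4 - 9 = -5)
A(q) = √2*√q (A(q) = √(2*q) = √2*√q)
(84 + M)*A(I(Q(3, -2))) = (84 - 89/2)*(√2*√(-5)) = 79*(√2*(I*√5))/2 = 79*(I*√10)/2 = 79*I*√10/2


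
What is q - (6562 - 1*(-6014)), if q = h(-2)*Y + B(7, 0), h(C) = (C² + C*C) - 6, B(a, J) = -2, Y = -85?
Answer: -12748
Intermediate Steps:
h(C) = -6 + 2*C² (h(C) = (C² + C²) - 6 = 2*C² - 6 = -6 + 2*C²)
q = -172 (q = (-6 + 2*(-2)²)*(-85) - 2 = (-6 + 2*4)*(-85) - 2 = (-6 + 8)*(-85) - 2 = 2*(-85) - 2 = -170 - 2 = -172)
q - (6562 - 1*(-6014)) = -172 - (6562 - 1*(-6014)) = -172 - (6562 + 6014) = -172 - 1*12576 = -172 - 12576 = -12748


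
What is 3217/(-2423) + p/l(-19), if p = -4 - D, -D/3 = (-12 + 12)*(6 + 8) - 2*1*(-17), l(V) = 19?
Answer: 176331/46037 ≈ 3.8302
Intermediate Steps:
D = -102 (D = -3*((-12 + 12)*(6 + 8) - 2*1*(-17)) = -3*(0*14 - 2*(-17)) = -3*(0 + 34) = -3*34 = -102)
p = 98 (p = -4 - 1*(-102) = -4 + 102 = 98)
3217/(-2423) + p/l(-19) = 3217/(-2423) + 98/19 = 3217*(-1/2423) + 98*(1/19) = -3217/2423 + 98/19 = 176331/46037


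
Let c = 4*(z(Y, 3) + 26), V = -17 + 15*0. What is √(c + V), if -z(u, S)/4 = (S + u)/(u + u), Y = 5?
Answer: √1855/5 ≈ 8.6139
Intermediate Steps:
z(u, S) = -2*(S + u)/u (z(u, S) = -4*(S + u)/(u + u) = -4*(S + u)/(2*u) = -4*(S + u)*1/(2*u) = -2*(S + u)/u)
V = -17 (V = -17 + 0 = -17)
c = 456/5 (c = 4*((-2 - 2*3/5) + 26) = 4*((-2 - 2*3*⅕) + 26) = 4*((-2 - 6/5) + 26) = 4*(-16/5 + 26) = 4*(114/5) = 456/5 ≈ 91.200)
√(c + V) = √(456/5 - 17) = √(371/5) = √1855/5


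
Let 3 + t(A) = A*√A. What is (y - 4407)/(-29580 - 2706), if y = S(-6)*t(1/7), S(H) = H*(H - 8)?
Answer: 1553/10762 - 2*√7/37667 ≈ 0.14416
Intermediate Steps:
S(H) = H*(-8 + H)
t(A) = -3 + A^(3/2) (t(A) = -3 + A*√A = -3 + A^(3/2))
y = -252 + 12*√7/7 (y = (-6*(-8 - 6))*(-3 + (1/7)^(3/2)) = (-6*(-14))*(-3 + (⅐)^(3/2)) = 84*(-3 + √7/49) = -252 + 12*√7/7 ≈ -247.46)
(y - 4407)/(-29580 - 2706) = ((-252 + 12*√7/7) - 4407)/(-29580 - 2706) = (-4659 + 12*√7/7)/(-32286) = (-4659 + 12*√7/7)*(-1/32286) = 1553/10762 - 2*√7/37667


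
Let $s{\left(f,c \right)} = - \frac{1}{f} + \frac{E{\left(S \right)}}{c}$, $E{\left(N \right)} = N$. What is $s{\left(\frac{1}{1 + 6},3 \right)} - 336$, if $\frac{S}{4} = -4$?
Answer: $- \frac{1045}{3} \approx -348.33$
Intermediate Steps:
$S = -16$ ($S = 4 \left(-4\right) = -16$)
$s{\left(f,c \right)} = - \frac{1}{f} - \frac{16}{c}$
$s{\left(\frac{1}{1 + 6},3 \right)} - 336 = \left(- \frac{1}{\frac{1}{1 + 6}} - \frac{16}{3}\right) - 336 = \left(- \frac{1}{\frac{1}{7}} - \frac{16}{3}\right) - 336 = \left(\left(-1\right) 7 - \frac{16}{3}\right) - 336 = \left(-7 - \frac{16}{3}\right) - 336 = - \frac{37}{3} - 336 = - \frac{1045}{3}$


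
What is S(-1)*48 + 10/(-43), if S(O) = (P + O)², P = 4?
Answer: 18566/43 ≈ 431.77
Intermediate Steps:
S(O) = (4 + O)²
S(-1)*48 + 10/(-43) = (4 - 1)²*48 + 10/(-43) = 3²*48 + 10*(-1/43) = 9*48 - 10/43 = 432 - 10/43 = 18566/43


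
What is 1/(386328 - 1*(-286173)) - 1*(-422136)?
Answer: 283886882137/672501 ≈ 4.2214e+5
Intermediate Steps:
1/(386328 - 1*(-286173)) - 1*(-422136) = 1/(386328 + 286173) + 422136 = 1/672501 + 422136 = 283886882137/672501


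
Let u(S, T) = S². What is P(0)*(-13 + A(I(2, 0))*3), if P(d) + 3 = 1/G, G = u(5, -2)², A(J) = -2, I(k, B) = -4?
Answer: 35606/625 ≈ 56.970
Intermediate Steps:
G = 625 (G = (5²)² = 25² = 625)
P(d) = -1874/625 (P(d) = -3 + 1/625 = -1874/625)
P(0)*(-13 + A(I(2, 0))*3) = -1874*(-13 - 2*3)/625 = -1874*(-13 - 6)/625 = -1874/625*(-19) = 35606/625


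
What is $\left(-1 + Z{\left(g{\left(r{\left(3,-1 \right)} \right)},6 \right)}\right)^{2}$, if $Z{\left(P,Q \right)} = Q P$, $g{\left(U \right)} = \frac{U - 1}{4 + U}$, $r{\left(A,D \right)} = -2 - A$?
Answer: $1225$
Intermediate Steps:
$g{\left(U \right)} = \frac{-1 + U}{4 + U}$
$Z{\left(P,Q \right)} = P Q$
$\left(-1 + Z{\left(g{\left(r{\left(3,-1 \right)} \right)},6 \right)}\right)^{2} = \left(-1 + \frac{-1 - 5}{4 - 5} \cdot 6\right)^{2} = \left(-1 + \frac{1}{-1} \left(-6\right) 6\right)^{2} = \left(-1 + \left(-1\right) \left(-6\right) 6\right)^{2} = \left(-1 + 6 \cdot 6\right)^{2} = \left(-1 + 36\right)^{2} = 35^{2} = 1225$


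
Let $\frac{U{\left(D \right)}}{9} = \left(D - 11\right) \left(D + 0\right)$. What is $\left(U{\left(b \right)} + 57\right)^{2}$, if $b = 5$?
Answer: $45369$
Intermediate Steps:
$U{\left(D \right)} = 9 D \left(-11 + D\right)$ ($U{\left(D \right)} = 9 \left(D - 11\right) \left(D + 0\right) = 9 \left(-11 + D\right) D = 9 D \left(-11 + D\right)$)
$\left(U{\left(b \right)} + 57\right)^{2} = \left(9 \cdot 5 \left(-11 + 5\right) + 57\right)^{2} = \left(9 \cdot 5 \left(-6\right) + 57\right)^{2} = \left(-270 + 57\right)^{2} = \left(-213\right)^{2} = 45369$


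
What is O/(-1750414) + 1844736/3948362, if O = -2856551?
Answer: 7253874570083/3455634060934 ≈ 2.0991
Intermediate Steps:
O/(-1750414) + 1844736/3948362 = -2856551/(-1750414) + 1844736/3948362 = -2856551*(-1/1750414) + 1844736*(1/3948362) = 2856551/1750414 + 922368/1974181 = 7253874570083/3455634060934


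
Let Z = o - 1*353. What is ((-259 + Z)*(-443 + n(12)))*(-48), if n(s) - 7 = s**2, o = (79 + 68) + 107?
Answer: -5017728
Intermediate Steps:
o = 254 (o = 147 + 107 = 254)
n(s) = 7 + s**2
Z = -99 (Z = 254 - 1*353 = 254 - 353 = -99)
((-259 + Z)*(-443 + n(12)))*(-48) = ((-259 - 99)*(-443 + (7 + 12**2)))*(-48) = -358*(-443 + (7 + 144))*(-48) = -358*(-443 + 151)*(-48) = -358*(-292)*(-48) = 104536*(-48) = -5017728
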